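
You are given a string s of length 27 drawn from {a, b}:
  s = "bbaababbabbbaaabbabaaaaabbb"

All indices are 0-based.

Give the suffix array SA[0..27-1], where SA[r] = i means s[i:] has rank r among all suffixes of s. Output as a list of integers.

rank→(start, suffix):
  0 → (19, 'aaaaabbb')
  1 → (20, 'aaaabbb')
  2 → (12, 'aaabbabaaaaabbb')
  3 → (21, 'aaabbb')
  4 → (2, 'aababbabbbaaabbabaaaaabbb')
  5 → (13, 'aabbabaaaaabbb')
  6 → (22, 'aabbb')
  7 → (17, 'abaaaaabbb')
  8 → (3, 'ababbabbbaaabbabaaaaabbb')
  9 → (14, 'abbabaaaaabbb')
  10 → (5, 'abbabbbaaabbabaaaaabbb')
  11 → (23, 'abbb')
  12 → (8, 'abbbaaabbabaaaaabbb')
  13 → (26, 'b')
  14 → (18, 'baaaaabbb')
  15 → (11, 'baaabbabaaaaabbb')
  16 → (1, 'baababbabbbaaabbabaaaaabbb')
  17 → (16, 'babaaaaabbb')
  18 → (4, 'babbabbbaaabbabaaaaabbb')
  19 → (7, 'babbbaaabbabaaaaabbb')
  20 → (25, 'bb')
  21 → (10, 'bbaaabbabaaaaabbb')
  22 → (0, 'bbaababbabbbaaabbabaaaaabbb')
  23 → (15, 'bbabaaaaabbb')
  24 → (6, 'bbabbbaaabbabaaaaabbb')
  25 → (24, 'bbb')
  26 → (9, 'bbbaaabbabaaaaabbb')

[19, 20, 12, 21, 2, 13, 22, 17, 3, 14, 5, 23, 8, 26, 18, 11, 1, 16, 4, 7, 25, 10, 0, 15, 6, 24, 9]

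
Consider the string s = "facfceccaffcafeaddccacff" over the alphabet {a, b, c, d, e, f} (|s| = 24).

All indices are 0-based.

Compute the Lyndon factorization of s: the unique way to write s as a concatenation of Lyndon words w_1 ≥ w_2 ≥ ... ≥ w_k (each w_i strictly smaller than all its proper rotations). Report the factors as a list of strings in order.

emit factor 1: 'f' (i=0, period=1)
emit factor 2: 'acfceccaffcafeaddccacff' (i=1, period=23)

["f", "acfceccaffcafeaddccacff"]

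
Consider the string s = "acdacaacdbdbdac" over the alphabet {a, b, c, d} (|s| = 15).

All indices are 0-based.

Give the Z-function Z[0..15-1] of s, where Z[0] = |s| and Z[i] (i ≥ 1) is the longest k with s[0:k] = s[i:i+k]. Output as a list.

[15, 0, 0, 2, 0, 1, 3, 0, 0, 0, 0, 0, 0, 2, 0]

Z[0]=15
i=1: i≥r, start 0; Z[1]=0
i=2: i≥r, start 0; Z[2]=0
i=3: i≥r, start 0; Z[3]=2 grow→box=[3,5)
i=4: min(r-i=1, Z[1]=0)=0; Z[4]=0
i=5: i≥r, start 0; Z[5]=1 grow→box=[5,6)
i=6: i≥r, start 0; Z[6]=3 grow→box=[6,9)
i=7: min(r-i=2, Z[1]=0)=0; Z[7]=0
i=8: min(r-i=1, Z[2]=0)=0; Z[8]=0
i=9: i≥r, start 0; Z[9]=0
i=10: i≥r, start 0; Z[10]=0
i=11: i≥r, start 0; Z[11]=0
i=12: i≥r, start 0; Z[12]=0
i=13: i≥r, start 0; Z[13]=2 grow→box=[13,15)
i=14: min(r-i=1, Z[1]=0)=0; Z[14]=0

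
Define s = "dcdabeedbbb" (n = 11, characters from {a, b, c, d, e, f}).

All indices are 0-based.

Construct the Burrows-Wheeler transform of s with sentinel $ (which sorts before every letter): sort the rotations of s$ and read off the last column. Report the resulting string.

rank  rotation      last
    0  $dcdabeedbbb  b
    1  abeedbbb$dcd  d
    2  b$dcdabeedbb  b
    3  bb$dcdabeedb  b
    4  bbb$dcdabeed  d
    5  beedbbb$dcda  a
    6  cdabeedbbb$d  d
    7  dabeedbbb$dc  c
    8  dbbb$dcdabee  e
    9  dcdabeedbbb$  $
   10  edbbb$dcdabe  e
   11  eedbbb$dcdab  b

bdbbdadce$eb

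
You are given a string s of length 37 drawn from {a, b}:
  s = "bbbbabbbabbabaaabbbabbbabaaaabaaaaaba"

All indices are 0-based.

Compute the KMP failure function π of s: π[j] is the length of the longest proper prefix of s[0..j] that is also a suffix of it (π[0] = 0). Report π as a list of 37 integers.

π[0] = 0
j=1 s[j]='b': π[1]=1 (border 'b')
j=2 s[j]='b': π[2]=2 (border 'bb')
j=3 s[j]='b': π[3]=3 (border 'bbb')
j=4 s[j]='a': k: 3→2→1→0; π[4]=0 (border '')
j=5 s[j]='b': π[5]=1 (border 'b')
j=6 s[j]='b': π[6]=2 (border 'bb')
j=7 s[j]='b': π[7]=3 (border 'bbb')
j=8 s[j]='a': k: 3→2→1→0; π[8]=0 (border '')
j=9 s[j]='b': π[9]=1 (border 'b')
j=10 s[j]='b': π[10]=2 (border 'bb')
j=11 s[j]='a': k: 2→1→0; π[11]=0 (border '')
j=12 s[j]='b': π[12]=1 (border 'b')
j=13 s[j]='a': k: 1→0; π[13]=0 (border '')
j=14 s[j]='a': π[14]=0 (border '')
j=15 s[j]='a': π[15]=0 (border '')
j=16 s[j]='b': π[16]=1 (border 'b')
j=17 s[j]='b': π[17]=2 (border 'bb')
j=18 s[j]='b': π[18]=3 (border 'bbb')
j=19 s[j]='a': k: 3→2→1→0; π[19]=0 (border '')
j=20 s[j]='b': π[20]=1 (border 'b')
j=21 s[j]='b': π[21]=2 (border 'bb')
j=22 s[j]='b': π[22]=3 (border 'bbb')
j=23 s[j]='a': k: 3→2→1→0; π[23]=0 (border '')
j=24 s[j]='b': π[24]=1 (border 'b')
j=25 s[j]='a': k: 1→0; π[25]=0 (border '')
j=26 s[j]='a': π[26]=0 (border '')
j=27 s[j]='a': π[27]=0 (border '')
j=28 s[j]='a': π[28]=0 (border '')
j=29 s[j]='b': π[29]=1 (border 'b')
j=30 s[j]='a': k: 1→0; π[30]=0 (border '')
j=31 s[j]='a': π[31]=0 (border '')
j=32 s[j]='a': π[32]=0 (border '')
j=33 s[j]='a': π[33]=0 (border '')
j=34 s[j]='a': π[34]=0 (border '')
j=35 s[j]='b': π[35]=1 (border 'b')
j=36 s[j]='a': k: 1→0; π[36]=0 (border '')

[0, 1, 2, 3, 0, 1, 2, 3, 0, 1, 2, 0, 1, 0, 0, 0, 1, 2, 3, 0, 1, 2, 3, 0, 1, 0, 0, 0, 0, 1, 0, 0, 0, 0, 0, 1, 0]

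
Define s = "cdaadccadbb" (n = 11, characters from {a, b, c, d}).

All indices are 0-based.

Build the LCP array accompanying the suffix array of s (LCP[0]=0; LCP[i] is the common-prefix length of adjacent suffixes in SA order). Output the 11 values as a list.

[0, 1, 2, 0, 1, 0, 1, 1, 0, 1, 1]

sorted suffixes:
  #0 SA[0]=2  'aadccadbb'
  #1 SA[1]=7  'adbb'
  #2 SA[2]=3  'adccadbb'
  #3 SA[3]=10  'b'
  #4 SA[4]=9  'bb'
  #5 SA[5]=6  'cadbb'
  #6 SA[6]=5  'ccadbb'
  #7 SA[7]=0  'cdaadccadbb'
  #8 SA[8]=1  'daadccadbb'
  #9 SA[9]=8  'dbb'
  #10 SA[10]=4  'dccadbb'

SA = [2, 7, 3, 10, 9, 6, 5, 0, 1, 8, 4]
i: (SA[i-1],SA[i]) lcp shared
  1: (2,7) 1 'a'
  2: (7,3) 2 'ad'
  3: (3,10) 0 ''
  4: (10,9) 1 'b'
  5: (9,6) 0 ''
  6: (6,5) 1 'c'
  7: (5,0) 1 'c'
  8: (0,1) 0 ''
  9: (1,8) 1 'd'
  10: (8,4) 1 'd'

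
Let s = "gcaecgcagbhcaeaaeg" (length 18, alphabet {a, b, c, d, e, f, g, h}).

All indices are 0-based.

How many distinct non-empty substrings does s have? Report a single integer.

152

sorted suffixes:
  #0 SA[0]=14  'aaeg'
  #1 SA[1]=12  'aeaaeg'
  #2 SA[2]=2  'aecgcagbhcaeaaeg'
  #3 SA[3]=15  'aeg'
  #4 SA[4]=7  'agbhcaeaaeg'
  #5 SA[5]=9  'bhcaeaaeg'
  #6 SA[6]=11  'caeaaeg'
  #7 SA[7]=1  'caecgcagbhcaeaaeg'
  #8 SA[8]=6  'cagbhcaeaaeg'
  #9 SA[9]=4  'cgcagbhcaeaaeg'
  #10 SA[10]=13  'eaaeg'
  #11 SA[11]=3  'ecgcagbhcaeaaeg'
  #12 SA[12]=16  'eg'
  #13 SA[13]=17  'g'
  #14 SA[14]=8  'gbhcaeaaeg'
  #15 SA[15]=0  'gcaecgcagbhcaeaaeg'
  #16 SA[16]=5  'gcagbhcaeaaeg'
  #17 SA[17]=10  'hcaeaaeg'

SA = [14, 12, 2, 15, 7, 9, 11, 1, 6, 4, 13, 3, 16, 17, 8, 0, 5, 10]
[i] adj suffixes → lcp
  [1] 14/12 → 1 ('a')
  [2] 12/2 → 2 ('ae')
  [3] 2/15 → 2 ('ae')
  [4] 15/7 → 1 ('a')
  [5] 7/9 → 0 ('')
  [6] 9/11 → 0 ('')
  [7] 11/1 → 3 ('cae')
  [8] 1/6 → 2 ('ca')
  [9] 6/4 → 1 ('c')
  [10] 4/13 → 0 ('')
  [11] 13/3 → 1 ('e')
  [12] 3/16 → 1 ('e')
  [13] 16/17 → 0 ('')
  [14] 17/8 → 1 ('g')
  [15] 8/0 → 1 ('g')
  [16] 0/5 → 3 ('gca')
  [17] 5/10 → 0 ('')

n(n+1)/2 = 18·19/2 = 171
Σ LCP = 0 + 1 + 2 + 2 + 1 + 0 + 0 + 3 + 2 + 1 + 0 + 1 + 1 + 0 + 1 + 1 + 3 + 0 = 19
distinct = 171 − 19 = 152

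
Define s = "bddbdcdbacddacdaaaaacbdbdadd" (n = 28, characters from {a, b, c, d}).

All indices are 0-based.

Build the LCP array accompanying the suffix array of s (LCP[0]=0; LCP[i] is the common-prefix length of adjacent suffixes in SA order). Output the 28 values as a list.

rank→(start, suffix):
  0 → (15, 'aaaaacbdbdadd')
  1 → (16, 'aaaacbdbdadd')
  2 → (17, 'aaacbdbdadd')
  3 → (18, 'aacbdbdadd')
  4 → (19, 'acbdbdadd')
  5 → (12, 'acdaaaaacbdbdadd')
  6 → (8, 'acddacdaaaaacbdbdadd')
  7 → (25, 'add')
  8 → (7, 'bacddacdaaaaacbdbdadd')
  9 → (23, 'bdadd')
  10 → (21, 'bdbdadd')
  11 → (3, 'bdcdbacddacdaaaaacbdbdadd')
  12 → (0, 'bddbdcdbacddacdaaaaacbdbdadd')
  13 → (20, 'cbdbdadd')
  14 → (13, 'cdaaaaacbdbdadd')
  15 → (5, 'cdbacddacdaaaaacbdbdadd')
  16 → (9, 'cddacdaaaaacbdbdadd')
  17 → (27, 'd')
  18 → (14, 'daaaaacbdbdadd')
  19 → (11, 'dacdaaaaacbdbdadd')
  20 → (24, 'dadd')
  21 → (6, 'dbacddacdaaaaacbdbdadd')
  22 → (22, 'dbdadd')
  23 → (2, 'dbdcdbacddacdaaaaacbdbdadd')
  24 → (4, 'dcdbacddacdaaaaacbdbdadd')
  25 → (26, 'dd')
  26 → (10, 'ddacdaaaaacbdbdadd')
  27 → (1, 'ddbdcdbacddacdaaaaacbdbdadd')

SA = [15, 16, 17, 18, 19, 12, 8, 25, 7, 23, 21, 3, 0, 20, 13, 5, 9, 27, 14, 11, 24, 6, 22, 2, 4, 26, 10, 1]
i: (SA[i-1],SA[i]) lcp shared
  1: (15,16) 4 'aaaa'
  2: (16,17) 3 'aaa'
  3: (17,18) 2 'aa'
  4: (18,19) 1 'a'
  5: (19,12) 2 'ac'
  6: (12,8) 3 'acd'
  7: (8,25) 1 'a'
  8: (25,7) 0 ''
  9: (7,23) 1 'b'
  10: (23,21) 2 'bd'
  11: (21,3) 2 'bd'
  12: (3,0) 2 'bd'
  13: (0,20) 0 ''
  14: (20,13) 1 'c'
  15: (13,5) 2 'cd'
  16: (5,9) 2 'cd'
  17: (9,27) 0 ''
  18: (27,14) 1 'd'
  19: (14,11) 2 'da'
  20: (11,24) 2 'da'
  21: (24,6) 1 'd'
  22: (6,22) 2 'db'
  23: (22,2) 3 'dbd'
  24: (2,4) 1 'd'
  25: (4,26) 1 'd'
  26: (26,10) 2 'dd'
  27: (10,1) 2 'dd'

[0, 4, 3, 2, 1, 2, 3, 1, 0, 1, 2, 2, 2, 0, 1, 2, 2, 0, 1, 2, 2, 1, 2, 3, 1, 1, 2, 2]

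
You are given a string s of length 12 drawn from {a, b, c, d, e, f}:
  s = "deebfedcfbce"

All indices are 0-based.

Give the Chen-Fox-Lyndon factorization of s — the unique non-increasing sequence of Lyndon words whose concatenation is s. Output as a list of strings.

emit factor 1: 'dee' (i=0, period=3)
emit factor 2: 'bfedcf' (i=3, period=6)
emit factor 3: 'bce' (i=9, period=3)

["dee", "bfedcf", "bce"]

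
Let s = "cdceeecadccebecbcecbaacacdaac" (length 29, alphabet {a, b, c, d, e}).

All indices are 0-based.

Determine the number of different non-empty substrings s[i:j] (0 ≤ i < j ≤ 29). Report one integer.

397

rank | idx | suffix
   0 |  26 | aac
   1 |  20 | aacacdaac
   2 |  27 | ac
   3 |  21 | acacdaac
   4 |  23 | acdaac
   5 |   7 | adccebecbcecbaacacdaac
   6 |  19 | baacacdaac
   7 |  15 | bcecbaacacdaac
   8 |  12 | becbcecbaacacdaac
   9 |  28 | c
  10 |  22 | cacdaac
  11 |   6 | cadccebecbcecbaacacdaac
  12 |  18 | cbaacacdaac
  13 |  14 | cbcecbaacacdaac
  14 |   9 | ccebecbcecbaacacdaac
  15 |  24 | cdaac
  16 |   0 | cdceeecadccebecbcecbaacacdaac
  17 |  10 | cebecbcecbaacacdaac
  18 |  16 | cecbaacacdaac
  19 |   2 | ceeecadccebecbcecbaacacdaac
  20 |  25 | daac
  21 |   8 | dccebecbcecbaacacdaac
  22 |   1 | dceeecadccebecbcecbaacacdaac
  23 |  11 | ebecbcecbaacacdaac
  24 |   5 | ecadccebecbcecbaacacdaac
  25 |  17 | ecbaacacdaac
  26 |  13 | ecbcecbaacacdaac
  27 |   4 | eecadccebecbcecbaacacdaac
  28 |   3 | eeecadccebecbcecbaacacdaac

SA = [26, 20, 27, 21, 23, 7, 19, 15, 12, 28, 22, 6, 18, 14, 9, 24, 0, 10, 16, 2, 25, 8, 1, 11, 5, 17, 13, 4, 3]
i: (SA[i-1],SA[i]) lcp shared
  1: (26,20) 3 'aac'
  2: (20,27) 1 'a'
  3: (27,21) 2 'ac'
  4: (21,23) 2 'ac'
  5: (23,7) 1 'a'
  6: (7,19) 0 ''
  7: (19,15) 1 'b'
  8: (15,12) 1 'b'
  9: (12,28) 0 ''
  10: (28,22) 1 'c'
  11: (22,6) 2 'ca'
  12: (6,18) 1 'c'
  13: (18,14) 2 'cb'
  14: (14,9) 1 'c'
  15: (9,24) 1 'c'
  16: (24,0) 2 'cd'
  17: (0,10) 1 'c'
  18: (10,16) 2 'ce'
  19: (16,2) 2 'ce'
  20: (2,25) 0 ''
  21: (25,8) 1 'd'
  22: (8,1) 2 'dc'
  23: (1,11) 0 ''
  24: (11,5) 1 'e'
  25: (5,17) 2 'ec'
  26: (17,13) 3 'ecb'
  27: (13,4) 1 'e'
  28: (4,3) 2 'ee'

n(n+1)/2 = 29·30/2 = 435
Σ LCP = 0 + 3 + 1 + 2 + 2 + 1 + 0 + 1 + 1 + 0 + 1 + 2 + 1 + 2 + 1 + 1 + 2 + 1 + 2 + 2 + 0 + 1 + 2 + 0 + 1 + 2 + 3 + 1 + 2 = 38
distinct = 435 − 38 = 397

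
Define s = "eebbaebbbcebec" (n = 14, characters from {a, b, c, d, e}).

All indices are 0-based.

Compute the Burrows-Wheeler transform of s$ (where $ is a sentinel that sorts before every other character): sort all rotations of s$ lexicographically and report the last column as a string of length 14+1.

rank  rotation         last
    0  $eebbaebbbcebec  c
    1  aebbbcebec$eebb  b
    2  baebbbcebec$eeb  b
    3  bbaebbbcebec$ee  e
    4  bbbcebec$eebbae  e
    5  bbcebec$eebbaeb  b
    6  bcebec$eebbaebb  b
    7  bec$eebbaebbbce  e
    8  c$eebbaebbbcebe  e
    9  cebec$eebbaebbb  b
   10  ebbaebbbcebec$e  e
   11  ebbbcebec$eebba  a
   12  ebec$eebbaebbbc  c
   13  ec$eebbaebbbceb  b
   14  eebbaebbbcebec$  $

cbbeebbeebeacb$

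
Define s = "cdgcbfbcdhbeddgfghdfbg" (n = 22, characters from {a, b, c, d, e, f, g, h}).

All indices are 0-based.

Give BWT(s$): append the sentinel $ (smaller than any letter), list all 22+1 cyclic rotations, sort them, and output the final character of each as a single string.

gfhcfg$behcdcbbdgbddfdg

rank  rotation                 last
    0  $cdgcbfbcdhbeddgfghdfbg  g
    1  bcdhbeddgfghdfbg$cdgcbf  f
    2  beddgfghdfbg$cdgcbfbcdh  h
    3  bfbcdhbeddgfghdfbg$cdgc  c
    4  bg$cdgcbfbcdhbeddgfghdf  f
    5  cbfbcdhbeddgfghdfbg$cdg  g
    6  cdgcbfbcdhbeddgfghdfbg$  $
    7  cdhbeddgfghdfbg$cdgcbfb  b
    8  ddgfghdfbg$cdgcbfbcdhbe  e
    9  dfbg$cdgcbfbcdhbeddgfgh  h
   10  dgcbfbcdhbeddgfghdfbg$c  c
   11  dgfghdfbg$cdgcbfbcdhbed  d
   12  dhbeddgfghdfbg$cdgcbfbc  c
   13  eddgfghdfbg$cdgcbfbcdhb  b
   14  fbcdhbeddgfghdfbg$cdgcb  b
   15  fbg$cdgcbfbcdhbeddgfghd  d
   16  fghdfbg$cdgcbfbcdhbeddg  g
   17  g$cdgcbfbcdhbeddgfghdfb  b
   18  gcbfbcdhbeddgfghdfbg$cd  d
   19  gfghdfbg$cdgcbfbcdhbedd  d
   20  ghdfbg$cdgcbfbcdhbeddgf  f
   21  hbeddgfghdfbg$cdgcbfbcd  d
   22  hdfbg$cdgcbfbcdhbeddgfg  g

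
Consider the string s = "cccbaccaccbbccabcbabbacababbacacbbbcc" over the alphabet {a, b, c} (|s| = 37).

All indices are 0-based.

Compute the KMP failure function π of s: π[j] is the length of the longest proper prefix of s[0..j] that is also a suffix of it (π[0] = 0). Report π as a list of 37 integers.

π[0] = 0
j=1 s[j]='c': π[1]=1 (border 'c')
j=2 s[j]='c': π[2]=2 (border 'cc')
j=3 s[j]='b': k: 2→1→0; π[3]=0 (border '')
j=4 s[j]='a': π[4]=0 (border '')
j=5 s[j]='c': π[5]=1 (border 'c')
j=6 s[j]='c': π[6]=2 (border 'cc')
j=7 s[j]='a': k: 2→1→0; π[7]=0 (border '')
j=8 s[j]='c': π[8]=1 (border 'c')
j=9 s[j]='c': π[9]=2 (border 'cc')
j=10 s[j]='b': k: 2→1→0; π[10]=0 (border '')
j=11 s[j]='b': π[11]=0 (border '')
j=12 s[j]='c': π[12]=1 (border 'c')
j=13 s[j]='c': π[13]=2 (border 'cc')
j=14 s[j]='a': k: 2→1→0; π[14]=0 (border '')
j=15 s[j]='b': π[15]=0 (border '')
j=16 s[j]='c': π[16]=1 (border 'c')
j=17 s[j]='b': k: 1→0; π[17]=0 (border '')
j=18 s[j]='a': π[18]=0 (border '')
j=19 s[j]='b': π[19]=0 (border '')
j=20 s[j]='b': π[20]=0 (border '')
j=21 s[j]='a': π[21]=0 (border '')
j=22 s[j]='c': π[22]=1 (border 'c')
j=23 s[j]='a': k: 1→0; π[23]=0 (border '')
j=24 s[j]='b': π[24]=0 (border '')
j=25 s[j]='a': π[25]=0 (border '')
j=26 s[j]='b': π[26]=0 (border '')
j=27 s[j]='b': π[27]=0 (border '')
j=28 s[j]='a': π[28]=0 (border '')
j=29 s[j]='c': π[29]=1 (border 'c')
j=30 s[j]='a': k: 1→0; π[30]=0 (border '')
j=31 s[j]='c': π[31]=1 (border 'c')
j=32 s[j]='b': k: 1→0; π[32]=0 (border '')
j=33 s[j]='b': π[33]=0 (border '')
j=34 s[j]='b': π[34]=0 (border '')
j=35 s[j]='c': π[35]=1 (border 'c')
j=36 s[j]='c': π[36]=2 (border 'cc')

[0, 1, 2, 0, 0, 1, 2, 0, 1, 2, 0, 0, 1, 2, 0, 0, 1, 0, 0, 0, 0, 0, 1, 0, 0, 0, 0, 0, 0, 1, 0, 1, 0, 0, 0, 1, 2]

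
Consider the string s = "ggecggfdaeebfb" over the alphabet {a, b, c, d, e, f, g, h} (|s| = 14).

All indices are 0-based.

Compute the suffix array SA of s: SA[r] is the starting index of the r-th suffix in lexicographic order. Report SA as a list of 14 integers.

[8, 13, 11, 3, 7, 10, 2, 9, 12, 6, 1, 5, 0, 4]

rank→(start, suffix):
  0 → (8, 'aeebfb')
  1 → (13, 'b')
  2 → (11, 'bfb')
  3 → (3, 'cggfdaeebfb')
  4 → (7, 'daeebfb')
  5 → (10, 'ebfb')
  6 → (2, 'ecggfdaeebfb')
  7 → (9, 'eebfb')
  8 → (12, 'fb')
  9 → (6, 'fdaeebfb')
  10 → (1, 'gecggfdaeebfb')
  11 → (5, 'gfdaeebfb')
  12 → (0, 'ggecggfdaeebfb')
  13 → (4, 'ggfdaeebfb')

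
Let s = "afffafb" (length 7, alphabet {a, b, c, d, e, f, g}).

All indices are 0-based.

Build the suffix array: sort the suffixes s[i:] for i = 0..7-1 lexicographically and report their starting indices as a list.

[4, 0, 6, 3, 5, 2, 1]

sorted suffixes:
  #0 SA[0]=4  'afb'
  #1 SA[1]=0  'afffafb'
  #2 SA[2]=6  'b'
  #3 SA[3]=3  'fafb'
  #4 SA[4]=5  'fb'
  #5 SA[5]=2  'ffafb'
  #6 SA[6]=1  'fffafb'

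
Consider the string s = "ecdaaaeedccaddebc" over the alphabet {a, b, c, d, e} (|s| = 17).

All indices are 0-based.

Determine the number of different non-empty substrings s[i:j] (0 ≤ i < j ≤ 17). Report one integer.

rank→(start, suffix):
  0 → (3, 'aaaeedccaddebc')
  1 → (4, 'aaeedccaddebc')
  2 → (11, 'addebc')
  3 → (5, 'aeedccaddebc')
  4 → (15, 'bc')
  5 → (16, 'c')
  6 → (10, 'caddebc')
  7 → (9, 'ccaddebc')
  8 → (1, 'cdaaaeedccaddebc')
  9 → (2, 'daaaeedccaddebc')
  10 → (8, 'dccaddebc')
  11 → (12, 'ddebc')
  12 → (13, 'debc')
  13 → (14, 'ebc')
  14 → (0, 'ecdaaaeedccaddebc')
  15 → (7, 'edccaddebc')
  16 → (6, 'eedccaddebc')

SA = [3, 4, 11, 5, 15, 16, 10, 9, 1, 2, 8, 12, 13, 14, 0, 7, 6]
rank  pair      lcp
   1  s[3:],s[4:]  2  'aa'
   2  s[4:],s[11:]  1  'a'
   3  s[11:],s[5:]  1  'a'
   4  s[5:],s[15:]  0  ''
   5  s[15:],s[16:]  0  ''
   6  s[16:],s[10:]  1  'c'
   7  s[10:],s[9:]  1  'c'
   8  s[9:],s[1:]  1  'c'
   9  s[1:],s[2:]  0  ''
  10  s[2:],s[8:]  1  'd'
  11  s[8:],s[12:]  1  'd'
  12  s[12:],s[13:]  1  'd'
  13  s[13:],s[14:]  0  ''
  14  s[14:],s[0:]  1  'e'
  15  s[0:],s[7:]  1  'e'
  16  s[7:],s[6:]  1  'e'

n(n+1)/2 = 17·18/2 = 153
Σ LCP = 0 + 2 + 1 + 1 + 0 + 0 + 1 + 1 + 1 + 0 + 1 + 1 + 1 + 0 + 1 + 1 + 1 = 13
distinct = 153 − 13 = 140

140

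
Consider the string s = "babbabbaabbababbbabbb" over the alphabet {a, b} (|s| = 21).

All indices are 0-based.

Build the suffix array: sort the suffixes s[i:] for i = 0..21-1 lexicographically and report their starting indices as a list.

[7, 11, 4, 8, 1, 17, 13, 20, 6, 10, 3, 0, 16, 12, 19, 5, 9, 2, 15, 18, 14]

rank→(start, suffix):
  0 → (7, 'aabbababbbabbb')
  1 → (11, 'ababbbabbb')
  2 → (4, 'abbaabbababbbabbb')
  3 → (8, 'abbababbbabbb')
  4 → (1, 'abbabbaabbababbbabbb')
  5 → (17, 'abbb')
  6 → (13, 'abbbabbb')
  7 → (20, 'b')
  8 → (6, 'baabbababbbabbb')
  9 → (10, 'bababbbabbb')
  10 → (3, 'babbaabbababbbabbb')
  11 → (0, 'babbabbaabbababbbabbb')
  12 → (16, 'babbb')
  13 → (12, 'babbbabbb')
  14 → (19, 'bb')
  15 → (5, 'bbaabbababbbabbb')
  16 → (9, 'bbababbbabbb')
  17 → (2, 'bbabbaabbababbbabbb')
  18 → (15, 'bbabbb')
  19 → (18, 'bbb')
  20 → (14, 'bbbabbb')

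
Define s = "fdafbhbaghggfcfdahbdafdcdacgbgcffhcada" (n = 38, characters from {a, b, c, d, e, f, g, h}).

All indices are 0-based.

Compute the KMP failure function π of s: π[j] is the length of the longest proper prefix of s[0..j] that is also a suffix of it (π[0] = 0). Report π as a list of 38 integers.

π[0] = 0
j=1 s[j]='d': π[1]=0 (border '')
j=2 s[j]='a': π[2]=0 (border '')
j=3 s[j]='f': π[3]=1 (border 'f')
j=4 s[j]='b': k: 1→0; π[4]=0 (border '')
j=5 s[j]='h': π[5]=0 (border '')
j=6 s[j]='b': π[6]=0 (border '')
j=7 s[j]='a': π[7]=0 (border '')
j=8 s[j]='g': π[8]=0 (border '')
j=9 s[j]='h': π[9]=0 (border '')
j=10 s[j]='g': π[10]=0 (border '')
j=11 s[j]='g': π[11]=0 (border '')
j=12 s[j]='f': π[12]=1 (border 'f')
j=13 s[j]='c': k: 1→0; π[13]=0 (border '')
j=14 s[j]='f': π[14]=1 (border 'f')
j=15 s[j]='d': π[15]=2 (border 'fd')
j=16 s[j]='a': π[16]=3 (border 'fda')
j=17 s[j]='h': k: 3→0; π[17]=0 (border '')
j=18 s[j]='b': π[18]=0 (border '')
j=19 s[j]='d': π[19]=0 (border '')
j=20 s[j]='a': π[20]=0 (border '')
j=21 s[j]='f': π[21]=1 (border 'f')
j=22 s[j]='d': π[22]=2 (border 'fd')
j=23 s[j]='c': k: 2→0; π[23]=0 (border '')
j=24 s[j]='d': π[24]=0 (border '')
j=25 s[j]='a': π[25]=0 (border '')
j=26 s[j]='c': π[26]=0 (border '')
j=27 s[j]='g': π[27]=0 (border '')
j=28 s[j]='b': π[28]=0 (border '')
j=29 s[j]='g': π[29]=0 (border '')
j=30 s[j]='c': π[30]=0 (border '')
j=31 s[j]='f': π[31]=1 (border 'f')
j=32 s[j]='f': k: 1→0; π[32]=1 (border 'f')
j=33 s[j]='h': k: 1→0; π[33]=0 (border '')
j=34 s[j]='c': π[34]=0 (border '')
j=35 s[j]='a': π[35]=0 (border '')
j=36 s[j]='d': π[36]=0 (border '')
j=37 s[j]='a': π[37]=0 (border '')

[0, 0, 0, 1, 0, 0, 0, 0, 0, 0, 0, 0, 1, 0, 1, 2, 3, 0, 0, 0, 0, 1, 2, 0, 0, 0, 0, 0, 0, 0, 0, 1, 1, 0, 0, 0, 0, 0]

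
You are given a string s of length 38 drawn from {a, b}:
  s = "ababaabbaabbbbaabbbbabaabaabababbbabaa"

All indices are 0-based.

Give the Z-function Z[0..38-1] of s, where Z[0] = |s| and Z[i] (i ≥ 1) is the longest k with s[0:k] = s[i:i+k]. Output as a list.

Z[0]=38
i=1: i≥r, start 0; Z[1]=0
i=2: i≥r, start 0; Z[2]=3 scan→box=[2,5)
i=3: min(r-i=2, Z[1]=0)=0; Z[3]=0
i=4: min(r-i=1, Z[2]=3)=1; Z[4]=1
i=5: i≥r, start 0; Z[5]=2 scan→box=[5,7)
i=6: min(r-i=1, Z[1]=0)=0; Z[6]=0
i=7: i≥r, start 0; Z[7]=0
i=8: i≥r, start 0; Z[8]=1 scan→box=[8,9)
i=9: i≥r, start 0; Z[9]=2 scan→box=[9,11)
i=10: min(r-i=1, Z[1]=0)=0; Z[10]=0
i=11: i≥r, start 0; Z[11]=0
i=12: i≥r, start 0; Z[12]=0
i=13: i≥r, start 0; Z[13]=0
i=14: i≥r, start 0; Z[14]=1 scan→box=[14,15)
i=15: i≥r, start 0; Z[15]=2 scan→box=[15,17)
i=16: min(r-i=1, Z[1]=0)=0; Z[16]=0
i=17: i≥r, start 0; Z[17]=0
i=18: i≥r, start 0; Z[18]=0
i=19: i≥r, start 0; Z[19]=0
i=20: i≥r, start 0; Z[20]=3 scan→box=[20,23)
i=21: min(r-i=2, Z[1]=0)=0; Z[21]=0
i=22: min(r-i=1, Z[2]=3)=1; Z[22]=1
i=23: i≥r, start 0; Z[23]=3 scan→box=[23,26)
i=24: min(r-i=2, Z[1]=0)=0; Z[24]=0
i=25: min(r-i=1, Z[2]=3)=1; Z[25]=1
i=26: i≥r, start 0; Z[26]=5 scan→box=[26,31)
i=27: min(r-i=4, Z[1]=0)=0; Z[27]=0
i=28: min(r-i=3, Z[2]=3)=3; Z[28]=4 scan→box=[28,32)
i=29: min(r-i=3, Z[1]=0)=0; Z[29]=0
i=30: min(r-i=2, Z[2]=3)=2; Z[30]=2
i=31: min(r-i=1, Z[3]=0)=0; Z[31]=0
i=32: i≥r, start 0; Z[32]=0
i=33: i≥r, start 0; Z[33]=0
i=34: i≥r, start 0; Z[34]=3 scan→box=[34,37)
i=35: min(r-i=2, Z[1]=0)=0; Z[35]=0
i=36: min(r-i=1, Z[2]=3)=1; Z[36]=1
i=37: i≥r, start 0; Z[37]=1 scan→box=[37,38)

[38, 0, 3, 0, 1, 2, 0, 0, 1, 2, 0, 0, 0, 0, 1, 2, 0, 0, 0, 0, 3, 0, 1, 3, 0, 1, 5, 0, 4, 0, 2, 0, 0, 0, 3, 0, 1, 1]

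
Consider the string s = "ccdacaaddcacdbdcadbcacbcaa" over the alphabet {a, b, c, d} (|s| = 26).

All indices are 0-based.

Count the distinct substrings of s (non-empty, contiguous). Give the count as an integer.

313

sorted suffixes:
  #0 SA[0]=25  'a'
  #1 SA[1]=24  'aa'
  #2 SA[2]=5  'aaddcacdbdcadbcacbcaa'
  #3 SA[3]=3  'acaaddcacdbdcadbcacbcaa'
  #4 SA[4]=20  'acbcaa'
  #5 SA[5]=10  'acdbdcadbcacbcaa'
  #6 SA[6]=16  'adbcacbcaa'
  #7 SA[7]=6  'addcacdbdcadbcacbcaa'
  #8 SA[8]=22  'bcaa'
  #9 SA[9]=18  'bcacbcaa'
  #10 SA[10]=13  'bdcadbcacbcaa'
  #11 SA[11]=23  'caa'
  #12 SA[12]=4  'caaddcacdbdcadbcacbcaa'
  #13 SA[13]=19  'cacbcaa'
  #14 SA[14]=9  'cacdbdcadbcacbcaa'
  #15 SA[15]=15  'cadbcacbcaa'
  #16 SA[16]=21  'cbcaa'
  #17 SA[17]=0  'ccdacaaddcacdbdcadbcacbcaa'
  #18 SA[18]=1  'cdacaaddcacdbdcadbcacbcaa'
  #19 SA[19]=11  'cdbdcadbcacbcaa'
  #20 SA[20]=2  'dacaaddcacdbdcadbcacbcaa'
  #21 SA[21]=17  'dbcacbcaa'
  #22 SA[22]=12  'dbdcadbcacbcaa'
  #23 SA[23]=8  'dcacdbdcadbcacbcaa'
  #24 SA[24]=14  'dcadbcacbcaa'
  #25 SA[25]=7  'ddcacdbdcadbcacbcaa'

SA = [25, 24, 5, 3, 20, 10, 16, 6, 22, 18, 13, 23, 4, 19, 9, 15, 21, 0, 1, 11, 2, 17, 12, 8, 14, 7]
rank  pair      lcp
   1  s[25:],s[24:]  1  'a'
   2  s[24:],s[5:]  2  'aa'
   3  s[5:],s[3:]  1  'a'
   4  s[3:],s[20:]  2  'ac'
   5  s[20:],s[10:]  2  'ac'
   6  s[10:],s[16:]  1  'a'
   7  s[16:],s[6:]  2  'ad'
   8  s[6:],s[22:]  0  ''
   9  s[22:],s[18:]  3  'bca'
  10  s[18:],s[13:]  1  'b'
  11  s[13:],s[23:]  0  ''
  12  s[23:],s[4:]  3  'caa'
  13  s[4:],s[19:]  2  'ca'
  14  s[19:],s[9:]  3  'cac'
  15  s[9:],s[15:]  2  'ca'
  16  s[15:],s[21:]  1  'c'
  17  s[21:],s[0:]  1  'c'
  18  s[0:],s[1:]  1  'c'
  19  s[1:],s[11:]  2  'cd'
  20  s[11:],s[2:]  0  ''
  21  s[2:],s[17:]  1  'd'
  22  s[17:],s[12:]  2  'db'
  23  s[12:],s[8:]  1  'd'
  24  s[8:],s[14:]  3  'dca'
  25  s[14:],s[7:]  1  'd'

n(n+1)/2 = 26·27/2 = 351
Σ LCP = 0 + 1 + 2 + 1 + 2 + 2 + 1 + 2 + 0 + 3 + 1 + 0 + 3 + 2 + 3 + 2 + 1 + 1 + 1 + 2 + 0 + 1 + 2 + 1 + 3 + 1 = 38
distinct = 351 − 38 = 313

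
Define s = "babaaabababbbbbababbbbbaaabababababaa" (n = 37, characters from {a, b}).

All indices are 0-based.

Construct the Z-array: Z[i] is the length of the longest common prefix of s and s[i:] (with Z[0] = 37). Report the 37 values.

[37, 0, 2, 0, 0, 0, 4, 0, 3, 0, 1, 1, 1, 1, 4, 0, 3, 0, 1, 1, 1, 1, 2, 0, 0, 0, 4, 0, 4, 0, 4, 0, 5, 0, 2, 0, 0]

Z[0]=37
i=1: fresh scan; Z[1]=0
i=2: fresh scan; Z[2]=2 grow→box=[2,4)
i=3: min(r-i=1, Z[1]=0)=0; Z[3]=0
i=4: fresh scan; Z[4]=0
i=5: fresh scan; Z[5]=0
i=6: fresh scan; Z[6]=4 grow→box=[6,10)
i=7: min(r-i=3, Z[1]=0)=0; Z[7]=0
i=8: min(r-i=2, Z[2]=2)=2; Z[8]=3 grow→box=[8,11)
i=9: min(r-i=2, Z[1]=0)=0; Z[9]=0
i=10: min(r-i=1, Z[2]=2)=1; Z[10]=1
i=11: fresh scan; Z[11]=1 grow→box=[11,12)
i=12: fresh scan; Z[12]=1 grow→box=[12,13)
i=13: fresh scan; Z[13]=1 grow→box=[13,14)
i=14: fresh scan; Z[14]=4 grow→box=[14,18)
i=15: min(r-i=3, Z[1]=0)=0; Z[15]=0
i=16: min(r-i=2, Z[2]=2)=2; Z[16]=3 grow→box=[16,19)
i=17: min(r-i=2, Z[1]=0)=0; Z[17]=0
i=18: min(r-i=1, Z[2]=2)=1; Z[18]=1
i=19: fresh scan; Z[19]=1 grow→box=[19,20)
i=20: fresh scan; Z[20]=1 grow→box=[20,21)
i=21: fresh scan; Z[21]=1 grow→box=[21,22)
i=22: fresh scan; Z[22]=2 grow→box=[22,24)
i=23: min(r-i=1, Z[1]=0)=0; Z[23]=0
i=24: fresh scan; Z[24]=0
i=25: fresh scan; Z[25]=0
i=26: fresh scan; Z[26]=4 grow→box=[26,30)
i=27: min(r-i=3, Z[1]=0)=0; Z[27]=0
i=28: min(r-i=2, Z[2]=2)=2; Z[28]=4 grow→box=[28,32)
i=29: min(r-i=3, Z[1]=0)=0; Z[29]=0
i=30: min(r-i=2, Z[2]=2)=2; Z[30]=4 grow→box=[30,34)
i=31: min(r-i=3, Z[1]=0)=0; Z[31]=0
i=32: min(r-i=2, Z[2]=2)=2; Z[32]=5 grow→box=[32,37)
i=33: min(r-i=4, Z[1]=0)=0; Z[33]=0
i=34: min(r-i=3, Z[2]=2)=2; Z[34]=2
i=35: min(r-i=2, Z[3]=0)=0; Z[35]=0
i=36: min(r-i=1, Z[4]=0)=0; Z[36]=0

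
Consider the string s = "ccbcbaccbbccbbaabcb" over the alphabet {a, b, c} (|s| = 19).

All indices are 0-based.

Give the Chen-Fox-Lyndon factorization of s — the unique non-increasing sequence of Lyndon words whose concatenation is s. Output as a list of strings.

emit factor 1: 'c' (i=0, period=1)
emit factor 2: 'c' (i=1, period=1)
emit factor 3: 'bc' (i=2, period=2)
emit factor 4: 'b' (i=4, period=1)
emit factor 5: 'accbbccbb' (i=5, period=9)
emit factor 6: 'aabcb' (i=14, period=5)

["c", "c", "bc", "b", "accbbccbb", "aabcb"]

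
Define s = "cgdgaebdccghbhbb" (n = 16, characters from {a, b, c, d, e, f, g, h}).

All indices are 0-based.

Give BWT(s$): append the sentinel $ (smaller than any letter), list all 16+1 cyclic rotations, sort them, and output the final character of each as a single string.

bgbhehd$cbgadccbg

rank  rotation           last
    0  $cgdgaebdccghbhbb  b
    1  aebdccghbhbb$cgdg  g
    2  b$cgdgaebdccghbhb  b
    3  bb$cgdgaebdccghbh  h
    4  bdccghbhbb$cgdgae  e
    5  bhbb$cgdgaebdccgh  h
    6  ccghbhbb$cgdgaebd  d
    7  cgdgaebdccghbhbb$  $
    8  cghbhbb$cgdgaebdc  c
    9  dccghbhbb$cgdgaeb  b
   10  dgaebdccghbhbb$cg  g
   11  ebdccghbhbb$cgdga  a
   12  gaebdccghbhbb$cgd  d
   13  gdgaebdccghbhbb$c  c
   14  ghbhbb$cgdgaebdcc  c
   15  hbb$cgdgaebdccghb  b
   16  hbhbb$cgdgaebdccg  g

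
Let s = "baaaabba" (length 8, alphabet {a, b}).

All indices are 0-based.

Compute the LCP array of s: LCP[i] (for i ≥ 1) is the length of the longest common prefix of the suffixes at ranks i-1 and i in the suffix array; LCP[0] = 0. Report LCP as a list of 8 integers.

sorted suffixes:
  #0 SA[0]=7  'a'
  #1 SA[1]=1  'aaaabba'
  #2 SA[2]=2  'aaabba'
  #3 SA[3]=3  'aabba'
  #4 SA[4]=4  'abba'
  #5 SA[5]=6  'ba'
  #6 SA[6]=0  'baaaabba'
  #7 SA[7]=5  'bba'

SA = [7, 1, 2, 3, 4, 6, 0, 5]
rank  pair      lcp
   1  s[7:],s[1:]  1  'a'
   2  s[1:],s[2:]  3  'aaa'
   3  s[2:],s[3:]  2  'aa'
   4  s[3:],s[4:]  1  'a'
   5  s[4:],s[6:]  0  ''
   6  s[6:],s[0:]  2  'ba'
   7  s[0:],s[5:]  1  'b'

[0, 1, 3, 2, 1, 0, 2, 1]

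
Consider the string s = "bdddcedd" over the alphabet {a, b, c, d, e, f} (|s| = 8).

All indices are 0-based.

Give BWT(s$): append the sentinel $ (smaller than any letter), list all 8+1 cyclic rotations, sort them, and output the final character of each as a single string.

rank  rotation   last
    0  $bdddcedd  d
    1  bdddcedd$  $
    2  cedd$bddd  d
    3  d$bdddced  d
    4  dcedd$bdd  d
    5  dd$bdddce  e
    6  ddcedd$bd  d
    7  dddcedd$b  b
    8  edd$bdddc  c

d$dddedbc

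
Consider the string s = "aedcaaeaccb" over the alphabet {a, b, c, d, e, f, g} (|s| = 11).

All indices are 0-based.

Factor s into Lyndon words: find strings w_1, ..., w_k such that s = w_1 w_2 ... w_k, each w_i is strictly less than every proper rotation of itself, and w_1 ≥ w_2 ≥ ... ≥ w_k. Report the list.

emit factor 1: 'aedc' (i=0, period=4)
emit factor 2: 'aaeaccb' (i=4, period=7)

["aedc", "aaeaccb"]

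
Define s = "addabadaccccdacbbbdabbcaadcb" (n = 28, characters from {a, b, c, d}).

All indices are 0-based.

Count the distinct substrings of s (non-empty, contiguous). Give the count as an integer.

rank→(start, suffix):
  0 → (23, 'aadcb')
  1 → (3, 'abadaccccdacbbbdabbcaadcb')
  2 → (19, 'abbcaadcb')
  3 → (13, 'acbbbdabbcaadcb')
  4 → (7, 'accccdacbbbdabbcaadcb')
  5 → (5, 'adaccccdacbbbdabbcaadcb')
  6 → (24, 'adcb')
  7 → (0, 'addabadaccccdacbbbdabbcaadcb')
  8 → (27, 'b')
  9 → (4, 'badaccccdacbbbdabbcaadcb')
  10 → (15, 'bbbdabbcaadcb')
  11 → (20, 'bbcaadcb')
  12 → (16, 'bbdabbcaadcb')
  13 → (21, 'bcaadcb')
  14 → (17, 'bdabbcaadcb')
  15 → (22, 'caadcb')
  16 → (26, 'cb')
  17 → (14, 'cbbbdabbcaadcb')
  18 → (8, 'ccccdacbbbdabbcaadcb')
  19 → (9, 'cccdacbbbdabbcaadcb')
  20 → (10, 'ccdacbbbdabbcaadcb')
  21 → (11, 'cdacbbbdabbcaadcb')
  22 → (2, 'dabadaccccdacbbbdabbcaadcb')
  23 → (18, 'dabbcaadcb')
  24 → (12, 'dacbbbdabbcaadcb')
  25 → (6, 'daccccdacbbbdabbcaadcb')
  26 → (25, 'dcb')
  27 → (1, 'ddabadaccccdacbbbdabbcaadcb')

SA = [23, 3, 19, 13, 7, 5, 24, 0, 27, 4, 15, 20, 16, 21, 17, 22, 26, 14, 8, 9, 10, 11, 2, 18, 12, 6, 25, 1]
i: (SA[i-1],SA[i]) lcp shared
  1: (23,3) 1 'a'
  2: (3,19) 2 'ab'
  3: (19,13) 1 'a'
  4: (13,7) 2 'ac'
  5: (7,5) 1 'a'
  6: (5,24) 2 'ad'
  7: (24,0) 2 'ad'
  8: (0,27) 0 ''
  9: (27,4) 1 'b'
  10: (4,15) 1 'b'
  11: (15,20) 2 'bb'
  12: (20,16) 2 'bb'
  13: (16,21) 1 'b'
  14: (21,17) 1 'b'
  15: (17,22) 0 ''
  16: (22,26) 1 'c'
  17: (26,14) 2 'cb'
  18: (14,8) 1 'c'
  19: (8,9) 3 'ccc'
  20: (9,10) 2 'cc'
  21: (10,11) 1 'c'
  22: (11,2) 0 ''
  23: (2,18) 3 'dab'
  24: (18,12) 2 'da'
  25: (12,6) 3 'dac'
  26: (6,25) 1 'd'
  27: (25,1) 1 'd'

n(n+1)/2 = 28·29/2 = 406
Σ LCP = 0 + 1 + 2 + 1 + 2 + 1 + 2 + 2 + 0 + 1 + 1 + 2 + 2 + 1 + 1 + 0 + 1 + 2 + 1 + 3 + 2 + 1 + 0 + 3 + 2 + 3 + 1 + 1 = 39
distinct = 406 − 39 = 367

367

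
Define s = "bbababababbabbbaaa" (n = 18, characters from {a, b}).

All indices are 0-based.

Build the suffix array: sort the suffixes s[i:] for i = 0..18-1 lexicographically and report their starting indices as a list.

[17, 16, 15, 2, 4, 6, 8, 11, 14, 1, 3, 5, 7, 10, 13, 0, 9, 12]

rank | idx | suffix
   0 |  17 | a
   1 |  16 | aa
   2 |  15 | aaa
   3 |   2 | ababababbabbbaaa
   4 |   4 | abababbabbbaaa
   5 |   6 | ababbabbbaaa
   6 |   8 | abbabbbaaa
   7 |  11 | abbbaaa
   8 |  14 | baaa
   9 |   1 | bababababbabbbaaa
  10 |   3 | babababbabbbaaa
  11 |   5 | bababbabbbaaa
  12 |   7 | babbabbbaaa
  13 |  10 | babbbaaa
  14 |  13 | bbaaa
  15 |   0 | bbababababbabbbaaa
  16 |   9 | bbabbbaaa
  17 |  12 | bbbaaa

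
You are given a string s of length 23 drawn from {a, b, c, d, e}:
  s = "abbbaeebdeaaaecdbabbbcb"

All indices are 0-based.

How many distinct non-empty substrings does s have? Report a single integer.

rank | idx | suffix
   0 |  10 | aaaecdbabbbcb
   1 |  11 | aaecdbabbbcb
   2 |   0 | abbbaeebdeaaaecdbabbbcb
   3 |  17 | abbbcb
   4 |  12 | aecdbabbbcb
   5 |   4 | aeebdeaaaecdbabbbcb
   6 |  22 | b
   7 |  16 | babbbcb
   8 |   3 | baeebdeaaaecdbabbbcb
   9 |   2 | bbaeebdeaaaecdbabbbcb
  10 |   1 | bbbaeebdeaaaecdbabbbcb
  11 |  18 | bbbcb
  12 |  19 | bbcb
  13 |  20 | bcb
  14 |   7 | bdeaaaecdbabbbcb
  15 |  21 | cb
  16 |  14 | cdbabbbcb
  17 |  15 | dbabbbcb
  18 |   8 | deaaaecdbabbbcb
  19 |   9 | eaaaecdbabbbcb
  20 |   6 | ebdeaaaecdbabbbcb
  21 |  13 | ecdbabbbcb
  22 |   5 | eebdeaaaecdbabbbcb

SA = [10, 11, 0, 17, 12, 4, 22, 16, 3, 2, 1, 18, 19, 20, 7, 21, 14, 15, 8, 9, 6, 13, 5]
[i] adj suffixes → lcp
  [1] 10/11 → 2 ('aa')
  [2] 11/0 → 1 ('a')
  [3] 0/17 → 4 ('abbb')
  [4] 17/12 → 1 ('a')
  [5] 12/4 → 2 ('ae')
  [6] 4/22 → 0 ('')
  [7] 22/16 → 1 ('b')
  [8] 16/3 → 2 ('ba')
  [9] 3/2 → 1 ('b')
  [10] 2/1 → 2 ('bb')
  [11] 1/18 → 3 ('bbb')
  [12] 18/19 → 2 ('bb')
  [13] 19/20 → 1 ('b')
  [14] 20/7 → 1 ('b')
  [15] 7/21 → 0 ('')
  [16] 21/14 → 1 ('c')
  [17] 14/15 → 0 ('')
  [18] 15/8 → 1 ('d')
  [19] 8/9 → 0 ('')
  [20] 9/6 → 1 ('e')
  [21] 6/13 → 1 ('e')
  [22] 13/5 → 1 ('e')

n(n+1)/2 = 23·24/2 = 276
Σ LCP = 0 + 2 + 1 + 4 + 1 + 2 + 0 + 1 + 2 + 1 + 2 + 3 + 2 + 1 + 1 + 0 + 1 + 0 + 1 + 0 + 1 + 1 + 1 = 28
distinct = 276 − 28 = 248

248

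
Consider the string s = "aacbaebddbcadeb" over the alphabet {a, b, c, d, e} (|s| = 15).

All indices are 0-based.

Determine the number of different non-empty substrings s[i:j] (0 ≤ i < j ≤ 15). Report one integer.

109

rank | idx | suffix
   0 |   0 | aacbaebddbcadeb
   1 |   1 | acbaebddbcadeb
   2 |  11 | adeb
   3 |   4 | aebddbcadeb
   4 |  14 | b
   5 |   3 | baebddbcadeb
   6 |   9 | bcadeb
   7 |   6 | bddbcadeb
   8 |  10 | cadeb
   9 |   2 | cbaebddbcadeb
  10 |   8 | dbcadeb
  11 |   7 | ddbcadeb
  12 |  12 | deb
  13 |  13 | eb
  14 |   5 | ebddbcadeb

SA = [0, 1, 11, 4, 14, 3, 9, 6, 10, 2, 8, 7, 12, 13, 5]
i: (SA[i-1],SA[i]) lcp shared
  1: (0,1) 1 'a'
  2: (1,11) 1 'a'
  3: (11,4) 1 'a'
  4: (4,14) 0 ''
  5: (14,3) 1 'b'
  6: (3,9) 1 'b'
  7: (9,6) 1 'b'
  8: (6,10) 0 ''
  9: (10,2) 1 'c'
  10: (2,8) 0 ''
  11: (8,7) 1 'd'
  12: (7,12) 1 'd'
  13: (12,13) 0 ''
  14: (13,5) 2 'eb'

n(n+1)/2 = 15·16/2 = 120
Σ LCP = 0 + 1 + 1 + 1 + 0 + 1 + 1 + 1 + 0 + 1 + 0 + 1 + 1 + 0 + 2 = 11
distinct = 120 − 11 = 109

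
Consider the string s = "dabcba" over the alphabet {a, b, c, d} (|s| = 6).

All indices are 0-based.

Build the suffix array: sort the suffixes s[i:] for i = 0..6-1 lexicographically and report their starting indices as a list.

[5, 1, 4, 2, 3, 0]

rank→(start, suffix):
  0 → (5, 'a')
  1 → (1, 'abcba')
  2 → (4, 'ba')
  3 → (2, 'bcba')
  4 → (3, 'cba')
  5 → (0, 'dabcba')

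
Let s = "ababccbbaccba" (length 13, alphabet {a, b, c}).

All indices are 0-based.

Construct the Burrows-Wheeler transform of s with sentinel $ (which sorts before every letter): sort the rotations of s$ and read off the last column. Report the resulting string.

rank  rotation        last
    0  $ababccbbaccba  a
    1  a$ababccbbaccb  b
    2  ababccbbaccba$  $
    3  abccbbaccba$ab  b
    4  accba$ababccbb  b
    5  ba$ababccbbacc  c
    6  babccbbaccba$a  a
    7  baccba$ababccb  b
    8  bbaccba$ababcc  c
    9  bccbbaccba$aba  a
   10  cba$ababccbbac  c
   11  cbbaccba$ababc  c
   12  ccba$ababccbba  a
   13  ccbbaccba$abab  b

ab$bbcabcaccab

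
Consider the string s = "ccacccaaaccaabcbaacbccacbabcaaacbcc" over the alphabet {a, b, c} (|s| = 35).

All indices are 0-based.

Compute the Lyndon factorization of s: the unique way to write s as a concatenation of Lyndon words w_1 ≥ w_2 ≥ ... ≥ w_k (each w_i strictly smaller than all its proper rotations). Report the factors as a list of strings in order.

emit factor 1: 'c' (i=0, period=1)
emit factor 2: 'c' (i=1, period=1)
emit factor 3: 'accc' (i=2, period=4)
emit factor 4: 'aaaccaabcbaacbccacbabc' (i=6, period=22)
emit factor 5: 'aaacbcc' (i=28, period=7)

["c", "c", "accc", "aaaccaabcbaacbccacbabc", "aaacbcc"]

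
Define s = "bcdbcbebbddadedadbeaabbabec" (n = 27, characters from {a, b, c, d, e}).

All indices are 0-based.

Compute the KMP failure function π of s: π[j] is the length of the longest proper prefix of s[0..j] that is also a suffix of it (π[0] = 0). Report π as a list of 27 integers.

[0, 0, 0, 1, 2, 1, 0, 1, 1, 0, 0, 0, 0, 0, 0, 0, 0, 1, 0, 0, 0, 1, 1, 0, 1, 0, 0]

π[0] = 0
j=1 s[j]='c': π[1]=0 (border '')
j=2 s[j]='d': π[2]=0 (border '')
j=3 s[j]='b': π[3]=1 (border 'b')
j=4 s[j]='c': π[4]=2 (border 'bc')
j=5 s[j]='b': k: 2→0; π[5]=1 (border 'b')
j=6 s[j]='e': k: 1→0; π[6]=0 (border '')
j=7 s[j]='b': π[7]=1 (border 'b')
j=8 s[j]='b': k: 1→0; π[8]=1 (border 'b')
j=9 s[j]='d': k: 1→0; π[9]=0 (border '')
j=10 s[j]='d': π[10]=0 (border '')
j=11 s[j]='a': π[11]=0 (border '')
j=12 s[j]='d': π[12]=0 (border '')
j=13 s[j]='e': π[13]=0 (border '')
j=14 s[j]='d': π[14]=0 (border '')
j=15 s[j]='a': π[15]=0 (border '')
j=16 s[j]='d': π[16]=0 (border '')
j=17 s[j]='b': π[17]=1 (border 'b')
j=18 s[j]='e': k: 1→0; π[18]=0 (border '')
j=19 s[j]='a': π[19]=0 (border '')
j=20 s[j]='a': π[20]=0 (border '')
j=21 s[j]='b': π[21]=1 (border 'b')
j=22 s[j]='b': k: 1→0; π[22]=1 (border 'b')
j=23 s[j]='a': k: 1→0; π[23]=0 (border '')
j=24 s[j]='b': π[24]=1 (border 'b')
j=25 s[j]='e': k: 1→0; π[25]=0 (border '')
j=26 s[j]='c': π[26]=0 (border '')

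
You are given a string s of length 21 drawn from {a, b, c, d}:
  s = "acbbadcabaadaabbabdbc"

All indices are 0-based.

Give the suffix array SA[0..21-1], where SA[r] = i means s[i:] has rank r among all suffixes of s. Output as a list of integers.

[12, 9, 7, 13, 16, 0, 10, 4, 8, 15, 3, 14, 2, 19, 17, 20, 6, 1, 11, 18, 5]

rank | idx | suffix
   0 |  12 | aabbabdbc
   1 |   9 | aadaabbabdbc
   2 |   7 | abaadaabbabdbc
   3 |  13 | abbabdbc
   4 |  16 | abdbc
   5 |   0 | acbbadcabaadaabbabdbc
   6 |  10 | adaabbabdbc
   7 |   4 | adcabaadaabbabdbc
   8 |   8 | baadaabbabdbc
   9 |  15 | babdbc
  10 |   3 | badcabaadaabbabdbc
  11 |  14 | bbabdbc
  12 |   2 | bbadcabaadaabbabdbc
  13 |  19 | bc
  14 |  17 | bdbc
  15 |  20 | c
  16 |   6 | cabaadaabbabdbc
  17 |   1 | cbbadcabaadaabbabdbc
  18 |  11 | daabbabdbc
  19 |  18 | dbc
  20 |   5 | dcabaadaabbabdbc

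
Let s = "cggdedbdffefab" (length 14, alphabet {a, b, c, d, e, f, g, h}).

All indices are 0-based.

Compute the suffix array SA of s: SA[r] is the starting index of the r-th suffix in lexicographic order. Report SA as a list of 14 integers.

sorted suffixes:
  #0 SA[0]=12  'ab'
  #1 SA[1]=13  'b'
  #2 SA[2]=6  'bdffefab'
  #3 SA[3]=0  'cggdedbdffefab'
  #4 SA[4]=5  'dbdffefab'
  #5 SA[5]=3  'dedbdffefab'
  #6 SA[6]=7  'dffefab'
  #7 SA[7]=4  'edbdffefab'
  #8 SA[8]=10  'efab'
  #9 SA[9]=11  'fab'
  #10 SA[10]=9  'fefab'
  #11 SA[11]=8  'ffefab'
  #12 SA[12]=2  'gdedbdffefab'
  #13 SA[13]=1  'ggdedbdffefab'

[12, 13, 6, 0, 5, 3, 7, 4, 10, 11, 9, 8, 2, 1]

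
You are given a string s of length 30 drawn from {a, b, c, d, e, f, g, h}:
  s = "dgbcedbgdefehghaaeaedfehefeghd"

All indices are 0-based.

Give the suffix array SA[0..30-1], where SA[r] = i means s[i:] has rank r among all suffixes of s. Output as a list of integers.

rank | idx | suffix
   0 |  15 | aaeaedfehefeghd
   1 |  16 | aeaedfehefeghd
   2 |  18 | aedfehefeghd
   3 |   2 | bcedbgdefehghaaeaedfehefeghd
   4 |   6 | bgdefehghaaeaedfehefeghd
   5 |   3 | cedbgdefehghaaeaedfehefeghd
   6 |  29 | d
   7 |   5 | dbgdefehghaaeaedfehefeghd
   8 |   8 | defehghaaeaedfehefeghd
   9 |  20 | dfehefeghd
  10 |   0 | dgbcedbgdefehghaaeaedfehefeghd
  11 |  17 | eaedfehefeghd
  12 |   4 | edbgdefehghaaeaedfehefeghd
  13 |  19 | edfehefeghd
  14 |  24 | efeghd
  15 |   9 | efehghaaeaedfehefeghd
  16 |  26 | eghd
  17 |  22 | ehefeghd
  18 |  11 | ehghaaeaedfehefeghd
  19 |  25 | feghd
  20 |  21 | fehefeghd
  21 |  10 | fehghaaeaedfehefeghd
  22 |   1 | gbcedbgdefehghaaeaedfehefeghd
  23 |   7 | gdefehghaaeaedfehefeghd
  24 |  13 | ghaaeaedfehefeghd
  25 |  27 | ghd
  26 |  14 | haaeaedfehefeghd
  27 |  28 | hd
  28 |  23 | hefeghd
  29 |  12 | hghaaeaedfehefeghd

[15, 16, 18, 2, 6, 3, 29, 5, 8, 20, 0, 17, 4, 19, 24, 9, 26, 22, 11, 25, 21, 10, 1, 7, 13, 27, 14, 28, 23, 12]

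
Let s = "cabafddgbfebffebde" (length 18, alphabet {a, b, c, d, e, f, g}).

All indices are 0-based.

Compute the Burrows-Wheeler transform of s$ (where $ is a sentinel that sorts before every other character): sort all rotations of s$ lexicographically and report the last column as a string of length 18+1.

ecbaege$fbddffafbbd

rank  rotation             last
    0  $cabafddgbfebffebde  e
    1  abafddgbfebffebde$c  c
    2  afddgbfebffebde$cab  b
    3  bafddgbfebffebde$ca  a
    4  bde$cabafddgbfebffe  e
    5  bfebffebde$cabafddg  g
    6  bffebde$cabafddgbfe  e
    7  cabafddgbfebffebde$  $
    8  ddgbfebffebde$cabaf  f
    9  de$cabafddgbfebffeb  b
   10  dgbfebffebde$cabafd  d
   11  e$cabafddgbfebffebd  d
   12  ebde$cabafddgbfebff  f
   13  ebffebde$cabafddgbf  f
   14  fddgbfebffebde$caba  a
   15  febde$cabafddgbfebf  f
   16  febffebde$cabafddgb  b
   17  ffebde$cabafddgbfeb  b
   18  gbfebffebde$cabafdd  d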